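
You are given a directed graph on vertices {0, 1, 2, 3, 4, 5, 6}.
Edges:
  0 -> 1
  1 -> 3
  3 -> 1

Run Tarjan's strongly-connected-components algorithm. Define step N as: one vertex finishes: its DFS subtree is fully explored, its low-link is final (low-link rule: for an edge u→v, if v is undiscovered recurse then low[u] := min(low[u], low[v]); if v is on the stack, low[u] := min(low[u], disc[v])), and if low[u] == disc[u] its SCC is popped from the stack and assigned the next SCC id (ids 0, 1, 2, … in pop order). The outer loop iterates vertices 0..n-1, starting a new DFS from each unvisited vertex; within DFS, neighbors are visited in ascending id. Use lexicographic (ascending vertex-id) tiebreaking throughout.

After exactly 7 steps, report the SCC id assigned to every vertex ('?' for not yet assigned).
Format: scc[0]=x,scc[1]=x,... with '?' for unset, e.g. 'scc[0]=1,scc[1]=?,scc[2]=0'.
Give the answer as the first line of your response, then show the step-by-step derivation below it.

scc[0]=1,scc[1]=0,scc[2]=2,scc[3]=0,scc[4]=3,scc[5]=4,scc[6]=5

step 1: low=(low[0]=0,low[1]=1,low[2]=?,low[3]=1,low[4]=?,low[5]=?,low[6]=?); scc=(scc[0]=?,scc[1]=?,scc[2]=?,scc[3]=?,scc[4]=?,scc[5]=?,scc[6]=?)
step 2: low=(low[0]=0,low[1]=1,low[2]=?,low[3]=1,low[4]=?,low[5]=?,low[6]=?); scc=(scc[0]=?,scc[1]=0,scc[2]=?,scc[3]=0,scc[4]=?,scc[5]=?,scc[6]=?)
step 3: low=(low[0]=0,low[1]=1,low[2]=?,low[3]=1,low[4]=?,low[5]=?,low[6]=?); scc=(scc[0]=1,scc[1]=0,scc[2]=?,scc[3]=0,scc[4]=?,scc[5]=?,scc[6]=?)
step 4: low=(low[0]=0,low[1]=1,low[2]=3,low[3]=1,low[4]=?,low[5]=?,low[6]=?); scc=(scc[0]=1,scc[1]=0,scc[2]=2,scc[3]=0,scc[4]=?,scc[5]=?,scc[6]=?)
step 5: low=(low[0]=0,low[1]=1,low[2]=3,low[3]=1,low[4]=4,low[5]=?,low[6]=?); scc=(scc[0]=1,scc[1]=0,scc[2]=2,scc[3]=0,scc[4]=3,scc[5]=?,scc[6]=?)
step 6: low=(low[0]=0,low[1]=1,low[2]=3,low[3]=1,low[4]=4,low[5]=5,low[6]=?); scc=(scc[0]=1,scc[1]=0,scc[2]=2,scc[3]=0,scc[4]=3,scc[5]=4,scc[6]=?)
step 7: low=(low[0]=0,low[1]=1,low[2]=3,low[3]=1,low[4]=4,low[5]=5,low[6]=6); scc=(scc[0]=1,scc[1]=0,scc[2]=2,scc[3]=0,scc[4]=3,scc[5]=4,scc[6]=5)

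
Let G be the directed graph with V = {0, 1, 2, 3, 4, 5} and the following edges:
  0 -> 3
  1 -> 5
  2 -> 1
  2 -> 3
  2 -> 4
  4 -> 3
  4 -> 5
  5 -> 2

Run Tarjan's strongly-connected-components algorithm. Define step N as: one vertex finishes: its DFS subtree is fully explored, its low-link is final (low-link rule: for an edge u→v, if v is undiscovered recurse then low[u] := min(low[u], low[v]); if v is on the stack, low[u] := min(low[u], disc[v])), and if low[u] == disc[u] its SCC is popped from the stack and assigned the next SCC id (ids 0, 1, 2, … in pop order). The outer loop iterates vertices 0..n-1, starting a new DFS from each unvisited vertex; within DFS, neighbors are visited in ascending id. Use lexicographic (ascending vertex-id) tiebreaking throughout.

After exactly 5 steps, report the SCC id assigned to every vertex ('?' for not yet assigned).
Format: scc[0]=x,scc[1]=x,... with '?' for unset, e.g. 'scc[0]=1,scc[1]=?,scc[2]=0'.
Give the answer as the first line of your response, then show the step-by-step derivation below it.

scc[0]=1,scc[1]=?,scc[2]=?,scc[3]=0,scc[4]=?,scc[5]=?

step 1: low=(low[0]=0,low[1]=?,low[2]=?,low[3]=1,low[4]=?,low[5]=?); scc=(scc[0]=?,scc[1]=?,scc[2]=?,scc[3]=0,scc[4]=?,scc[5]=?)
step 2: low=(low[0]=0,low[1]=?,low[2]=?,low[3]=1,low[4]=?,low[5]=?); scc=(scc[0]=1,scc[1]=?,scc[2]=?,scc[3]=0,scc[4]=?,scc[5]=?)
step 3: low=(low[0]=0,low[1]=2,low[2]=2,low[3]=1,low[4]=3,low[5]=3); scc=(scc[0]=1,scc[1]=?,scc[2]=?,scc[3]=0,scc[4]=?,scc[5]=?)
step 4: low=(low[0]=0,low[1]=2,low[2]=2,low[3]=1,low[4]=3,low[5]=3); scc=(scc[0]=1,scc[1]=?,scc[2]=?,scc[3]=0,scc[4]=?,scc[5]=?)
step 5: low=(low[0]=0,low[1]=2,low[2]=2,low[3]=1,low[4]=3,low[5]=2); scc=(scc[0]=1,scc[1]=?,scc[2]=?,scc[3]=0,scc[4]=?,scc[5]=?)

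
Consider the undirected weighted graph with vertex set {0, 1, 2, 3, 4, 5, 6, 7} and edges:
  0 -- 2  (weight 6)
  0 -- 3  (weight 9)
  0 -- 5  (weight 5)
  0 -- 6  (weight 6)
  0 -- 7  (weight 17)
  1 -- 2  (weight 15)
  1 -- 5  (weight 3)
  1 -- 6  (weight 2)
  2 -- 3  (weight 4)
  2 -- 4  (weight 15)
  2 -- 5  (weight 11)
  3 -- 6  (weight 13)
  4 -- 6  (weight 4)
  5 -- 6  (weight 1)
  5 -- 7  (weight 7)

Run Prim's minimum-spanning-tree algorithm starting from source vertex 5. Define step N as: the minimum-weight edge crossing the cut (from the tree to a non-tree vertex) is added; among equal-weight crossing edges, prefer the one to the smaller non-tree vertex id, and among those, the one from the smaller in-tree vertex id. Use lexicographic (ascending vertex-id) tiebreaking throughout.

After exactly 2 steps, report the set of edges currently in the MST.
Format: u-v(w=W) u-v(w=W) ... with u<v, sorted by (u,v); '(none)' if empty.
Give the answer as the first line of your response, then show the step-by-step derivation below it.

1-6(w=2) 5-6(w=1)

step 1: add edge 5-6 (w=1); MST = {5-6(w=1)}
step 2: add edge 1-6 (w=2); MST = {1-6(w=2) 5-6(w=1)}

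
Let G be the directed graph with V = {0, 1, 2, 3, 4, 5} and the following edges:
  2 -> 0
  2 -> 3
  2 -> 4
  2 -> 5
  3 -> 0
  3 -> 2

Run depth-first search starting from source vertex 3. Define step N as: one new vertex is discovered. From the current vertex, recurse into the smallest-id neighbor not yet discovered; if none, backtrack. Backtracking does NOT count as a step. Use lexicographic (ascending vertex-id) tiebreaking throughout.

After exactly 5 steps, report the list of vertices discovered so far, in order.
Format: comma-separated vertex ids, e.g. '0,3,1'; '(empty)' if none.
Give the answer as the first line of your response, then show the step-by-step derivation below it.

3,0,2,4,5

step 1: discover 3; path=3; order=3
step 2: discover 0; path=3>0; order=3,0
step 3: discover 2; path=3>2; order=3,0,2
step 4: discover 4; path=3>2>4; order=3,0,2,4
step 5: discover 5; path=3>2>5; order=3,0,2,4,5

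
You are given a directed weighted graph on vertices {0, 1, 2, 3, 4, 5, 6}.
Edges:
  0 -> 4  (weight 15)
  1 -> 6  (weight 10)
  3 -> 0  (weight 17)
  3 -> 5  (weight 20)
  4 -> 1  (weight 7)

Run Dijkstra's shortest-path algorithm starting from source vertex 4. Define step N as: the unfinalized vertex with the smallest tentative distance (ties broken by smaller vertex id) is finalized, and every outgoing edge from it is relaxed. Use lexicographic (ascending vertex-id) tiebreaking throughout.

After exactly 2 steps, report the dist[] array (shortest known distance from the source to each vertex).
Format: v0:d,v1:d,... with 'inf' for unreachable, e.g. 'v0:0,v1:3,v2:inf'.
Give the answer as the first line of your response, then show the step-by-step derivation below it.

v0:inf,v1:7,v2:inf,v3:inf,v4:0,v5:inf,v6:17

step 1: dist = v0:inf,v1:7,v2:inf,v3:inf,v4:0,v5:inf,v6:inf
step 2: dist = v0:inf,v1:7,v2:inf,v3:inf,v4:0,v5:inf,v6:17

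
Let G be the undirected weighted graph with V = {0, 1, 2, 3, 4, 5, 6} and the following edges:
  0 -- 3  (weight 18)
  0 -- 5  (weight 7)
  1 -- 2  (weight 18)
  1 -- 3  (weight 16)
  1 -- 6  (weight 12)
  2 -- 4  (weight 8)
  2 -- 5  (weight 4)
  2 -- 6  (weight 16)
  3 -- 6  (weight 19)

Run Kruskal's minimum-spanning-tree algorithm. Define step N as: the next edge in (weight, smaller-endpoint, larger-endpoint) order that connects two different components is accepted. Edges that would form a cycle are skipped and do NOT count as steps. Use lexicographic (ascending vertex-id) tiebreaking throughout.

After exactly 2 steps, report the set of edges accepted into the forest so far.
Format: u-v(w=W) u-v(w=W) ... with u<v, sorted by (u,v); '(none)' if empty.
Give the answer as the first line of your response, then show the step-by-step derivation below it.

0-5(w=7) 2-5(w=4)

step 1: add edge 2-5 (w=4); MST = {2-5(w=4)}
step 2: add edge 0-5 (w=7); MST = {0-5(w=7) 2-5(w=4)}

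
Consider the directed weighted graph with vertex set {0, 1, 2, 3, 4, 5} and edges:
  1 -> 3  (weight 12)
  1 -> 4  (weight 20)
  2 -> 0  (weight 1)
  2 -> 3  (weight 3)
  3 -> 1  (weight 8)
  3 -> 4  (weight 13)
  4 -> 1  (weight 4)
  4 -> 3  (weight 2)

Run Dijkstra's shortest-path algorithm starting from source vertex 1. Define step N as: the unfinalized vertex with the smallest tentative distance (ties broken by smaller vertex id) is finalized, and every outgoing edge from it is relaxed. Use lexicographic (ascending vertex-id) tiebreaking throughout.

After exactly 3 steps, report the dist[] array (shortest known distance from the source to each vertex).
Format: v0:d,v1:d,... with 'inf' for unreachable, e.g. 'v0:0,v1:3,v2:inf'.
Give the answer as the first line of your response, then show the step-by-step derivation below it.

v0:inf,v1:0,v2:inf,v3:12,v4:20,v5:inf

step 1: dist = v0:inf,v1:0,v2:inf,v3:12,v4:20,v5:inf
step 2: dist = v0:inf,v1:0,v2:inf,v3:12,v4:20,v5:inf
step 3: dist = v0:inf,v1:0,v2:inf,v3:12,v4:20,v5:inf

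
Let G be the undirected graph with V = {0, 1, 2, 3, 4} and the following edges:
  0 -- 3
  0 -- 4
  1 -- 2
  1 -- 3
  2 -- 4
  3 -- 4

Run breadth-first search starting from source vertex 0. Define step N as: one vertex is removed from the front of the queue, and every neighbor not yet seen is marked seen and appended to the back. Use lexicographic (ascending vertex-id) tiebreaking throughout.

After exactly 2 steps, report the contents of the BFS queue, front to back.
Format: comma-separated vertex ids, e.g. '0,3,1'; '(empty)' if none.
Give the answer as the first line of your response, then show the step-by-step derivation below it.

4,1

step 1: dequeue 0; queue=[3,4]; order=0
step 2: dequeue 3; queue=[4,1]; order=0,3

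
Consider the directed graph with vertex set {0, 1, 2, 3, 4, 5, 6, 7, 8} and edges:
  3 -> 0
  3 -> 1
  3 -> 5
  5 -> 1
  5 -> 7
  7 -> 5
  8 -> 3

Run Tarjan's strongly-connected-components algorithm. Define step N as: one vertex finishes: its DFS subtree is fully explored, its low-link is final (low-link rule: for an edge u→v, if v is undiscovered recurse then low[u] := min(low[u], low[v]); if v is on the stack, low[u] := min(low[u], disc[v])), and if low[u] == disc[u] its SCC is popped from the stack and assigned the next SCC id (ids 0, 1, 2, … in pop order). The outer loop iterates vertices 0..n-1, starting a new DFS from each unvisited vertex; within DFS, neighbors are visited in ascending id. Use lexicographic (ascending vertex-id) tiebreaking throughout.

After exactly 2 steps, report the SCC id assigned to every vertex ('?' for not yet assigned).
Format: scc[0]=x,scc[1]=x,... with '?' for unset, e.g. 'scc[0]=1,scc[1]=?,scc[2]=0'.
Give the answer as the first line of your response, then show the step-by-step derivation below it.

scc[0]=0,scc[1]=1,scc[2]=?,scc[3]=?,scc[4]=?,scc[5]=?,scc[6]=?,scc[7]=?,scc[8]=?

step 1: low=(low[0]=0,low[1]=?,low[2]=?,low[3]=?,low[4]=?,low[5]=?,low[6]=?,low[7]=?,low[8]=?); scc=(scc[0]=0,scc[1]=?,scc[2]=?,scc[3]=?,scc[4]=?,scc[5]=?,scc[6]=?,scc[7]=?,scc[8]=?)
step 2: low=(low[0]=0,low[1]=1,low[2]=?,low[3]=?,low[4]=?,low[5]=?,low[6]=?,low[7]=?,low[8]=?); scc=(scc[0]=0,scc[1]=1,scc[2]=?,scc[3]=?,scc[4]=?,scc[5]=?,scc[6]=?,scc[7]=?,scc[8]=?)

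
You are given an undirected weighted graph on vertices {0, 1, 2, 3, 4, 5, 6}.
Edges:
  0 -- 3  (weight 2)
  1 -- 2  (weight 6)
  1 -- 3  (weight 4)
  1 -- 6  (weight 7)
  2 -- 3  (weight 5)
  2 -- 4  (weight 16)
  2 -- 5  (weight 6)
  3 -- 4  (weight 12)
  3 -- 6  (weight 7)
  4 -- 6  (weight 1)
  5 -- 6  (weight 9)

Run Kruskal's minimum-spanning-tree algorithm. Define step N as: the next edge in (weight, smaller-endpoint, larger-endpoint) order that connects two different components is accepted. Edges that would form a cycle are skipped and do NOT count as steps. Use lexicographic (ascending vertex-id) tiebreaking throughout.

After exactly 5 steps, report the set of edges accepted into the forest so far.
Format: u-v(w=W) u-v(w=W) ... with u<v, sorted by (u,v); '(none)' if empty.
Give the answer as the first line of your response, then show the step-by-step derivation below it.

0-3(w=2) 1-3(w=4) 2-3(w=5) 2-5(w=6) 4-6(w=1)

step 1: add edge 4-6 (w=1); MST = {4-6(w=1)}
step 2: add edge 0-3 (w=2); MST = {0-3(w=2) 4-6(w=1)}
step 3: add edge 1-3 (w=4); MST = {0-3(w=2) 1-3(w=4) 4-6(w=1)}
step 4: add edge 2-3 (w=5); MST = {0-3(w=2) 1-3(w=4) 2-3(w=5) 4-6(w=1)}
step 5: add edge 2-5 (w=6); MST = {0-3(w=2) 1-3(w=4) 2-3(w=5) 2-5(w=6) 4-6(w=1)}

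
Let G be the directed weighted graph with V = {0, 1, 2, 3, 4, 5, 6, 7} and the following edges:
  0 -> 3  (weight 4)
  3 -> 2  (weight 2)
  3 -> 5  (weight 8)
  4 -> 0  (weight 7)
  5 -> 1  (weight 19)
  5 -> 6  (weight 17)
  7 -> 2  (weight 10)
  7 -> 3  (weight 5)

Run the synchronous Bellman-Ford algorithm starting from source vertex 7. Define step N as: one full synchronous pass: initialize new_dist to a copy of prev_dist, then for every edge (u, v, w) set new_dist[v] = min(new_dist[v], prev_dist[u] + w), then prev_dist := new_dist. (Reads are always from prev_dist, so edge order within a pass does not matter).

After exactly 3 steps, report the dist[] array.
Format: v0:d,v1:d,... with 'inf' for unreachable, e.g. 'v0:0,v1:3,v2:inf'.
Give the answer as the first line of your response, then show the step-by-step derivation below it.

v0:inf,v1:32,v2:7,v3:5,v4:inf,v5:13,v6:30,v7:0

step 1: dist = v0:inf,v1:inf,v2:10,v3:5,v4:inf,v5:inf,v6:inf,v7:0
step 2: dist = v0:inf,v1:inf,v2:7,v3:5,v4:inf,v5:13,v6:inf,v7:0
step 3: dist = v0:inf,v1:32,v2:7,v3:5,v4:inf,v5:13,v6:30,v7:0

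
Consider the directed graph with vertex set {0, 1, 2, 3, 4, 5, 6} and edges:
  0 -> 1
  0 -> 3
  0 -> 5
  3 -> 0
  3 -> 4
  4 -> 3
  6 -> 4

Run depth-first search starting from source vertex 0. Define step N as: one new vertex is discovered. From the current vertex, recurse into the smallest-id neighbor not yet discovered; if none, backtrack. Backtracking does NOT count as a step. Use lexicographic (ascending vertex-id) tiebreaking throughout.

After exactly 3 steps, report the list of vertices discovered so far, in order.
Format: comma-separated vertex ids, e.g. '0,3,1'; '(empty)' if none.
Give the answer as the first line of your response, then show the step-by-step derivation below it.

0,1,3

step 1: discover 0; path=0; order=0
step 2: discover 1; path=0>1; order=0,1
step 3: discover 3; path=0>3; order=0,1,3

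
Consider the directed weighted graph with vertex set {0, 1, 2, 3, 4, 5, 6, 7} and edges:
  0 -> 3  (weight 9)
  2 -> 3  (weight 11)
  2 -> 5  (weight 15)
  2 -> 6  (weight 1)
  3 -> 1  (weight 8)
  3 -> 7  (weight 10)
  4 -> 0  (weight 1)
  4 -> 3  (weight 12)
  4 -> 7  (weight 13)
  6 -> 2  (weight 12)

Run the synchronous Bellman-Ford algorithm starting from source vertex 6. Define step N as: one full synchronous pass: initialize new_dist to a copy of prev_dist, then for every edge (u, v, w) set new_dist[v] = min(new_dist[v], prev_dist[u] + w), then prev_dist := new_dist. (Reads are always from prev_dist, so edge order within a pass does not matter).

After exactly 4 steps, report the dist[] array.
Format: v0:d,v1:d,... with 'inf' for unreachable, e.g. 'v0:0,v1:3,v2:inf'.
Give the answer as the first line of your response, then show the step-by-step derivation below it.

v0:inf,v1:31,v2:12,v3:23,v4:inf,v5:27,v6:0,v7:33

step 1: dist = v0:inf,v1:inf,v2:12,v3:inf,v4:inf,v5:inf,v6:0,v7:inf
step 2: dist = v0:inf,v1:inf,v2:12,v3:23,v4:inf,v5:27,v6:0,v7:inf
step 3: dist = v0:inf,v1:31,v2:12,v3:23,v4:inf,v5:27,v6:0,v7:33
step 4: dist = v0:inf,v1:31,v2:12,v3:23,v4:inf,v5:27,v6:0,v7:33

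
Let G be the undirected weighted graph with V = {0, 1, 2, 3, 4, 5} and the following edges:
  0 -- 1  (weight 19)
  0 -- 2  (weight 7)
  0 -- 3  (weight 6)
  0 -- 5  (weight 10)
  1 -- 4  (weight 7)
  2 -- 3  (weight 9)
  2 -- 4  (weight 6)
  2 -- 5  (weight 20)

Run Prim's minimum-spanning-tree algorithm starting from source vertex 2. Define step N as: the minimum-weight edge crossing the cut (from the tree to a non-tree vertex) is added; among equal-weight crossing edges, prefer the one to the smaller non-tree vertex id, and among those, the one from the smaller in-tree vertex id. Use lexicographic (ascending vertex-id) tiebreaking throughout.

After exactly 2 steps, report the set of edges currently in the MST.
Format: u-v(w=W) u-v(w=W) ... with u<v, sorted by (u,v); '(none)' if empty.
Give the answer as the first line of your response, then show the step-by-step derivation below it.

0-2(w=7) 2-4(w=6)

step 1: add edge 2-4 (w=6); MST = {2-4(w=6)}
step 2: add edge 0-2 (w=7); MST = {0-2(w=7) 2-4(w=6)}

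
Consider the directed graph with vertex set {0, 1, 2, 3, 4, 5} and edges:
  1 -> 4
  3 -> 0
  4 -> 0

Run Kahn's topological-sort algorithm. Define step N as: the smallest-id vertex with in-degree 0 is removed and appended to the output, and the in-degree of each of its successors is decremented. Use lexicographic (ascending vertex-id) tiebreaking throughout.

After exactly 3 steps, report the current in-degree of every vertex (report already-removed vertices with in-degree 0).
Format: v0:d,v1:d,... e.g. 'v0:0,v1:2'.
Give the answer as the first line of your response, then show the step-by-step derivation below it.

v0:1,v1:0,v2:0,v3:0,v4:0,v5:0

step 1: output 1; order=[1]; indeg=(2,0,0,0,0,0)
step 2: output 2; order=[1,2]; indeg=(2,0,0,0,0,0)
step 3: output 3; order=[1,2,3]; indeg=(1,0,0,0,0,0)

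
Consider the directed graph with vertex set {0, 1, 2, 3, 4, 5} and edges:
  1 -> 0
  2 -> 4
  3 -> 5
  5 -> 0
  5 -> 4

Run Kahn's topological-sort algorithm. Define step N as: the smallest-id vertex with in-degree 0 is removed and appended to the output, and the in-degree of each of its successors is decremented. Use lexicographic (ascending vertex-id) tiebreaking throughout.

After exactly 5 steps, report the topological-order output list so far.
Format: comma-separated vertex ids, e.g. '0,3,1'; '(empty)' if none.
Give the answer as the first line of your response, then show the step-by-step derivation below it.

1,2,3,5,0

step 1: output 1; order=[1]; indeg=(1,0,0,0,2,1)
step 2: output 2; order=[1,2]; indeg=(1,0,0,0,1,1)
step 3: output 3; order=[1,2,3]; indeg=(1,0,0,0,1,0)
step 4: output 5; order=[1,2,3,5]; indeg=(0,0,0,0,0,0)
step 5: output 0; order=[1,2,3,5,0]; indeg=(0,0,0,0,0,0)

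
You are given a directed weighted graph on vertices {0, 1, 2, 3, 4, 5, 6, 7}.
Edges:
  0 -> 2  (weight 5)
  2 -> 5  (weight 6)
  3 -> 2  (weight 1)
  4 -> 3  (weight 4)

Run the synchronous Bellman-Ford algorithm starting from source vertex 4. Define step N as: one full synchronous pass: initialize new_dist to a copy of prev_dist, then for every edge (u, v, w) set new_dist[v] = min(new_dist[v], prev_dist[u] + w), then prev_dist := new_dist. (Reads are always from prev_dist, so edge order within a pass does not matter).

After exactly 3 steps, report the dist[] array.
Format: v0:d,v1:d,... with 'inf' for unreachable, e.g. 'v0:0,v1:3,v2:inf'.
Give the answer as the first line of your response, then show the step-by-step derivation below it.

v0:inf,v1:inf,v2:5,v3:4,v4:0,v5:11,v6:inf,v7:inf

step 1: dist = v0:inf,v1:inf,v2:inf,v3:4,v4:0,v5:inf,v6:inf,v7:inf
step 2: dist = v0:inf,v1:inf,v2:5,v3:4,v4:0,v5:inf,v6:inf,v7:inf
step 3: dist = v0:inf,v1:inf,v2:5,v3:4,v4:0,v5:11,v6:inf,v7:inf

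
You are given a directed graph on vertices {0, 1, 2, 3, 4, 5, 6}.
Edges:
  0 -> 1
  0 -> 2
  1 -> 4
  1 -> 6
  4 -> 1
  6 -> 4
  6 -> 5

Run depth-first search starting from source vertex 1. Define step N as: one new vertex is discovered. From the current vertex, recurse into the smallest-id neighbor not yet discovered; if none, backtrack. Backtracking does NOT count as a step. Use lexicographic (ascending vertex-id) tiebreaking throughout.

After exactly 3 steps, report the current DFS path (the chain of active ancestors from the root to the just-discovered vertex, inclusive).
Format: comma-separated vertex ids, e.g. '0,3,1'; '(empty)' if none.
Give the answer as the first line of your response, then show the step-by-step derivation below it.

1,6

step 1: discover 1; path=1; order=1
step 2: discover 4; path=1>4; order=1,4
step 3: discover 6; path=1>6; order=1,4,6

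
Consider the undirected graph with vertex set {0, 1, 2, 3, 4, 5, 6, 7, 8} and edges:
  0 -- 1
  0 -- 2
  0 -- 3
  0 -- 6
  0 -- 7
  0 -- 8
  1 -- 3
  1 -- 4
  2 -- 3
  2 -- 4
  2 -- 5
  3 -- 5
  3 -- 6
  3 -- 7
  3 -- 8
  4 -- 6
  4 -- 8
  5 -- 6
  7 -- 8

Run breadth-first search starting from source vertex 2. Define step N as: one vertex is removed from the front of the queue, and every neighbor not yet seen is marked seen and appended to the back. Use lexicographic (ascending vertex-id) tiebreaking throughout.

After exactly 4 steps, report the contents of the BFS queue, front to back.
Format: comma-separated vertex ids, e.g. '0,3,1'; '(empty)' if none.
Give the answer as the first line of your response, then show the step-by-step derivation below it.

5,1,6,7,8

step 1: dequeue 2; queue=[0,3,4,5]; order=2
step 2: dequeue 0; queue=[3,4,5,1,6,7,8]; order=2,0
step 3: dequeue 3; queue=[4,5,1,6,7,8]; order=2,0,3
step 4: dequeue 4; queue=[5,1,6,7,8]; order=2,0,3,4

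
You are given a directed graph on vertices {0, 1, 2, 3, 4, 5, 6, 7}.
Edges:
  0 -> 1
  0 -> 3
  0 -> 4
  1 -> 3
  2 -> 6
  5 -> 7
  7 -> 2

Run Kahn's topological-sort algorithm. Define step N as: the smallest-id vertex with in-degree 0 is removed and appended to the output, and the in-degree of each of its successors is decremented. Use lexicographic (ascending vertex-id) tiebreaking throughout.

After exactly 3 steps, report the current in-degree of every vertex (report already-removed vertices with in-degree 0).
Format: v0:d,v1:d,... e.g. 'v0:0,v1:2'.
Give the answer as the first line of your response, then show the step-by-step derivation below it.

v0:0,v1:0,v2:1,v3:0,v4:0,v5:0,v6:1,v7:1

step 1: output 0; order=[0]; indeg=(0,0,1,1,0,0,1,1)
step 2: output 1; order=[0,1]; indeg=(0,0,1,0,0,0,1,1)
step 3: output 3; order=[0,1,3]; indeg=(0,0,1,0,0,0,1,1)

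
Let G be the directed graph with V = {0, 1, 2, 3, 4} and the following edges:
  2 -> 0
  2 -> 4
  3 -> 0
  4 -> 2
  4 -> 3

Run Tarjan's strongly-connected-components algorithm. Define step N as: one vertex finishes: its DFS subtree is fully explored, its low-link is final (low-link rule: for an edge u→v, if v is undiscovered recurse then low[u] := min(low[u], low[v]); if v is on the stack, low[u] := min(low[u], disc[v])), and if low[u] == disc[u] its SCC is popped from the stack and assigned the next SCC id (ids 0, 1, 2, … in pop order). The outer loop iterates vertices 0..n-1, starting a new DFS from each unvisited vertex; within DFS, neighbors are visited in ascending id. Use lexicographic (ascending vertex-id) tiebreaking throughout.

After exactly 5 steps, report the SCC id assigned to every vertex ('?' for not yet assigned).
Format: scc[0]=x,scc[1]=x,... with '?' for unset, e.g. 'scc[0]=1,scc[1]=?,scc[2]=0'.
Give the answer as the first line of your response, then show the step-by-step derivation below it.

scc[0]=0,scc[1]=1,scc[2]=3,scc[3]=2,scc[4]=3

step 1: low=(low[0]=0,low[1]=?,low[2]=?,low[3]=?,low[4]=?); scc=(scc[0]=0,scc[1]=?,scc[2]=?,scc[3]=?,scc[4]=?)
step 2: low=(low[0]=0,low[1]=1,low[2]=?,low[3]=?,low[4]=?); scc=(scc[0]=0,scc[1]=1,scc[2]=?,scc[3]=?,scc[4]=?)
step 3: low=(low[0]=0,low[1]=1,low[2]=2,low[3]=4,low[4]=2); scc=(scc[0]=0,scc[1]=1,scc[2]=?,scc[3]=2,scc[4]=?)
step 4: low=(low[0]=0,low[1]=1,low[2]=2,low[3]=4,low[4]=2); scc=(scc[0]=0,scc[1]=1,scc[2]=?,scc[3]=2,scc[4]=?)
step 5: low=(low[0]=0,low[1]=1,low[2]=2,low[3]=4,low[4]=2); scc=(scc[0]=0,scc[1]=1,scc[2]=3,scc[3]=2,scc[4]=3)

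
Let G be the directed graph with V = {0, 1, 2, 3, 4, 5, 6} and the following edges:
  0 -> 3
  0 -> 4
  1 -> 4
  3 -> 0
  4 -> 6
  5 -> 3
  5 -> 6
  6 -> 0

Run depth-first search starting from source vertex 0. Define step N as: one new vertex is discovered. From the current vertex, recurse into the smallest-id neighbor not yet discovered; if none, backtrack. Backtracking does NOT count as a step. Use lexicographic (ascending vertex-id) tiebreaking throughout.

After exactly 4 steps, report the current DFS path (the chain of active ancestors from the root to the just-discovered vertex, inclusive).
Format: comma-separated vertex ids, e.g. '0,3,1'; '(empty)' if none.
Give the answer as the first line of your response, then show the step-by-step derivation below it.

0,4,6

step 1: discover 0; path=0; order=0
step 2: discover 3; path=0>3; order=0,3
step 3: discover 4; path=0>4; order=0,3,4
step 4: discover 6; path=0>4>6; order=0,3,4,6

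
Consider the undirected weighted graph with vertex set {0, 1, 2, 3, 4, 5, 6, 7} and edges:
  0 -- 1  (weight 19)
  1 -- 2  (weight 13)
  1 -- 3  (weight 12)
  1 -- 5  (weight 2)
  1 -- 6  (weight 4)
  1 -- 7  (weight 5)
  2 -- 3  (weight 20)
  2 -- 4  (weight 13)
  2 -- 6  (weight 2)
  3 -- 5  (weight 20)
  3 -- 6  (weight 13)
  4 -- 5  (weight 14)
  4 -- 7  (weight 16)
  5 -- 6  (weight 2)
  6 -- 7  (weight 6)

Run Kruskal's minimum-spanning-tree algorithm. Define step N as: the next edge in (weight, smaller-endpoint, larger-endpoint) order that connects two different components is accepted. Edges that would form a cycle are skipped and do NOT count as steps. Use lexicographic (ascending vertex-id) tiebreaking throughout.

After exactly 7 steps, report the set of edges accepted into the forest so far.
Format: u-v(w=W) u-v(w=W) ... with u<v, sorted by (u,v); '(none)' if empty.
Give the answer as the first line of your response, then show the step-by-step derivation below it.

0-1(w=19) 1-3(w=12) 1-5(w=2) 1-7(w=5) 2-4(w=13) 2-6(w=2) 5-6(w=2)

step 1: add edge 1-5 (w=2); MST = {1-5(w=2)}
step 2: add edge 2-6 (w=2); MST = {1-5(w=2) 2-6(w=2)}
step 3: add edge 5-6 (w=2); MST = {1-5(w=2) 2-6(w=2) 5-6(w=2)}
step 4: add edge 1-7 (w=5); MST = {1-5(w=2) 1-7(w=5) 2-6(w=2) 5-6(w=2)}
step 5: add edge 1-3 (w=12); MST = {1-3(w=12) 1-5(w=2) 1-7(w=5) 2-6(w=2) 5-6(w=2)}
step 6: add edge 2-4 (w=13); MST = {1-3(w=12) 1-5(w=2) 1-7(w=5) 2-4(w=13) 2-6(w=2) 5-6(w=2)}
step 7: add edge 0-1 (w=19); MST = {0-1(w=19) 1-3(w=12) 1-5(w=2) 1-7(w=5) 2-4(w=13) 2-6(w=2) 5-6(w=2)}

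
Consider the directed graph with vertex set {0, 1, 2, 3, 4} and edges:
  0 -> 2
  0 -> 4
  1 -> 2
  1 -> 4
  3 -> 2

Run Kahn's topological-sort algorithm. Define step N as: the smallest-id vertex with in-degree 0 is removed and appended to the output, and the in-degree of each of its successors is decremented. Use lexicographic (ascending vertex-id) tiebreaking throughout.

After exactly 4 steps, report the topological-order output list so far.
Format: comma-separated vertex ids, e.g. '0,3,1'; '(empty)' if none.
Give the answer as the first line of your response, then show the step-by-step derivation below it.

0,1,3,2

step 1: output 0; order=[0]; indeg=(0,0,2,0,1)
step 2: output 1; order=[0,1]; indeg=(0,0,1,0,0)
step 3: output 3; order=[0,1,3]; indeg=(0,0,0,0,0)
step 4: output 2; order=[0,1,3,2]; indeg=(0,0,0,0,0)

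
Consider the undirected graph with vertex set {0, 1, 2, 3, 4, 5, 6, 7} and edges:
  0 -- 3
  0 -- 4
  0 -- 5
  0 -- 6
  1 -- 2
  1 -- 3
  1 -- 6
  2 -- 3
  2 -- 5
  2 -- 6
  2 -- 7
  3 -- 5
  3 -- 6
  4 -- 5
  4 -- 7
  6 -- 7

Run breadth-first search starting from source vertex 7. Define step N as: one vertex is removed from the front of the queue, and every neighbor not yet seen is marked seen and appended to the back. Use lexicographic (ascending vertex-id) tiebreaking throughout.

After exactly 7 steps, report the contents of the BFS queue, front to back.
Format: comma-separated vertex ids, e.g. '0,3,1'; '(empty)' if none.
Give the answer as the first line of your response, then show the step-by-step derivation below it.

0

step 1: dequeue 7; queue=[2,4,6]; order=7
step 2: dequeue 2; queue=[4,6,1,3,5]; order=7,2
step 3: dequeue 4; queue=[6,1,3,5,0]; order=7,2,4
step 4: dequeue 6; queue=[1,3,5,0]; order=7,2,4,6
step 5: dequeue 1; queue=[3,5,0]; order=7,2,4,6,1
step 6: dequeue 3; queue=[5,0]; order=7,2,4,6,1,3
step 7: dequeue 5; queue=[0]; order=7,2,4,6,1,3,5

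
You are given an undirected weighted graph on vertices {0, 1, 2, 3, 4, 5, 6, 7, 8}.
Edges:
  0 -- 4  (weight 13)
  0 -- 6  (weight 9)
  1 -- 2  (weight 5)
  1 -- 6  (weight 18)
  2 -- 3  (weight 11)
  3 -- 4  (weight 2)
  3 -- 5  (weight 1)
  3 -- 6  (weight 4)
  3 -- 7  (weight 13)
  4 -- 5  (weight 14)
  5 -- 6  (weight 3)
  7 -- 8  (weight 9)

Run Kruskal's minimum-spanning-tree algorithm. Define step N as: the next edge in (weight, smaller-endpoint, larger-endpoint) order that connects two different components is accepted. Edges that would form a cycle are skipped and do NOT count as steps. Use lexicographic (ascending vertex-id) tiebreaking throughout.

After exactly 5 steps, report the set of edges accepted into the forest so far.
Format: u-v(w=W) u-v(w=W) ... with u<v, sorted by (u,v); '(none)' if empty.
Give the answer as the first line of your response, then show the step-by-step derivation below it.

0-6(w=9) 1-2(w=5) 3-4(w=2) 3-5(w=1) 5-6(w=3)

step 1: add edge 3-5 (w=1); MST = {3-5(w=1)}
step 2: add edge 3-4 (w=2); MST = {3-4(w=2) 3-5(w=1)}
step 3: add edge 5-6 (w=3); MST = {3-4(w=2) 3-5(w=1) 5-6(w=3)}
step 4: add edge 1-2 (w=5); MST = {1-2(w=5) 3-4(w=2) 3-5(w=1) 5-6(w=3)}
step 5: add edge 0-6 (w=9); MST = {0-6(w=9) 1-2(w=5) 3-4(w=2) 3-5(w=1) 5-6(w=3)}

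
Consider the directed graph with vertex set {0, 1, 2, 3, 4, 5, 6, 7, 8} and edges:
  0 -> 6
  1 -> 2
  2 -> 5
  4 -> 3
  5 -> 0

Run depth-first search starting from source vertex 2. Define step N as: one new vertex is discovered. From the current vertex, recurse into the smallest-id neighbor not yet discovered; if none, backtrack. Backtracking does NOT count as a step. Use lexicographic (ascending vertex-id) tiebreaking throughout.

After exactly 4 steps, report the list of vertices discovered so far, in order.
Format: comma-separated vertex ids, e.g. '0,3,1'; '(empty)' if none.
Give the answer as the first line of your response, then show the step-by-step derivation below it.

2,5,0,6

step 1: discover 2; path=2; order=2
step 2: discover 5; path=2>5; order=2,5
step 3: discover 0; path=2>5>0; order=2,5,0
step 4: discover 6; path=2>5>0>6; order=2,5,0,6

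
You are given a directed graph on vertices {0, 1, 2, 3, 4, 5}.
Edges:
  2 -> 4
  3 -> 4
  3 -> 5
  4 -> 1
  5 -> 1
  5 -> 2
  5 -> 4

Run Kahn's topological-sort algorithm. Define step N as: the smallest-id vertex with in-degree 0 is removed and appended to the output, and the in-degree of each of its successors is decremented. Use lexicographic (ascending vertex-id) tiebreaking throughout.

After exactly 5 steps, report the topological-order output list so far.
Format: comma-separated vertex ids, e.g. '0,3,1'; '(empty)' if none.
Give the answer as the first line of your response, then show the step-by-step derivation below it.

0,3,5,2,4

step 1: output 0; order=[0]; indeg=(0,2,1,0,3,1)
step 2: output 3; order=[0,3]; indeg=(0,2,1,0,2,0)
step 3: output 5; order=[0,3,5]; indeg=(0,1,0,0,1,0)
step 4: output 2; order=[0,3,5,2]; indeg=(0,1,0,0,0,0)
step 5: output 4; order=[0,3,5,2,4]; indeg=(0,0,0,0,0,0)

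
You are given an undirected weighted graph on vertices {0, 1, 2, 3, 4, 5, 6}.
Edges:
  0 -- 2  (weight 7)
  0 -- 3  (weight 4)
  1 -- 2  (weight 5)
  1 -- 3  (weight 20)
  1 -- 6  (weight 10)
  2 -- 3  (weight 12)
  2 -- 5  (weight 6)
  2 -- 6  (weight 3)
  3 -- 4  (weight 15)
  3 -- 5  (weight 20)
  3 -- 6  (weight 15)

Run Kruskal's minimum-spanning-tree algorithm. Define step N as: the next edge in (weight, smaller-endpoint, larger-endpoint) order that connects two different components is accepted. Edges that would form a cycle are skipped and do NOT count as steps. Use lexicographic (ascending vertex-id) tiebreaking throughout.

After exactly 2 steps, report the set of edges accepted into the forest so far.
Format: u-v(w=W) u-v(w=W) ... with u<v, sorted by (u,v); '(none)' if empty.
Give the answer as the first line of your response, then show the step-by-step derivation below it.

0-3(w=4) 2-6(w=3)

step 1: add edge 2-6 (w=3); MST = {2-6(w=3)}
step 2: add edge 0-3 (w=4); MST = {0-3(w=4) 2-6(w=3)}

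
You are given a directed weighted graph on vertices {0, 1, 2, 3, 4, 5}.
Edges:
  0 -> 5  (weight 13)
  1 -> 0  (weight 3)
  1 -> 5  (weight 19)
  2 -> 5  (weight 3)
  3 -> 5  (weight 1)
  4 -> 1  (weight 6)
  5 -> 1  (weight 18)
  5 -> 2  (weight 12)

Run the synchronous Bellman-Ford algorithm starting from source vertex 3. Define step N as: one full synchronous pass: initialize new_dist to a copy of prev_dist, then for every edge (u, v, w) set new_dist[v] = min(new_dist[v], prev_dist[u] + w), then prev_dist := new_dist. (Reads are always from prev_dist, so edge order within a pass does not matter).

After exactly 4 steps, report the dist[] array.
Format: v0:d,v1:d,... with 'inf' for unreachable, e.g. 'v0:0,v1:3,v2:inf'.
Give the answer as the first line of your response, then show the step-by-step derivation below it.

v0:22,v1:19,v2:13,v3:0,v4:inf,v5:1

step 1: dist = v0:inf,v1:inf,v2:inf,v3:0,v4:inf,v5:1
step 2: dist = v0:inf,v1:19,v2:13,v3:0,v4:inf,v5:1
step 3: dist = v0:22,v1:19,v2:13,v3:0,v4:inf,v5:1
step 4: dist = v0:22,v1:19,v2:13,v3:0,v4:inf,v5:1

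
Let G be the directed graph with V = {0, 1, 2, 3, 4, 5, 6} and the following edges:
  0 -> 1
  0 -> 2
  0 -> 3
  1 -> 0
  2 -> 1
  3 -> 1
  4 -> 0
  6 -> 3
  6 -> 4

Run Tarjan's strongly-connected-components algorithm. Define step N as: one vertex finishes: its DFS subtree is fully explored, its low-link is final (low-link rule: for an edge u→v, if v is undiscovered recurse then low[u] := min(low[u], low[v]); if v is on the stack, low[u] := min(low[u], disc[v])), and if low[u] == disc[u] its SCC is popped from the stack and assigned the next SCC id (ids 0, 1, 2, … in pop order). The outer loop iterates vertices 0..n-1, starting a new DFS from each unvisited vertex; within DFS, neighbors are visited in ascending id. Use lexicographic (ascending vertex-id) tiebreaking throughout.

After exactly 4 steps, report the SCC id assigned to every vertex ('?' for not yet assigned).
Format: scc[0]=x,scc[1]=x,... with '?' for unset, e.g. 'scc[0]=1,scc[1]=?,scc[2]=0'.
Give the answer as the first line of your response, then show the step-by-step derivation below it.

scc[0]=0,scc[1]=0,scc[2]=0,scc[3]=0,scc[4]=?,scc[5]=?,scc[6]=?

step 1: low=(low[0]=0,low[1]=0,low[2]=?,low[3]=?,low[4]=?,low[5]=?,low[6]=?); scc=(scc[0]=?,scc[1]=?,scc[2]=?,scc[3]=?,scc[4]=?,scc[5]=?,scc[6]=?)
step 2: low=(low[0]=0,low[1]=0,low[2]=1,low[3]=?,low[4]=?,low[5]=?,low[6]=?); scc=(scc[0]=?,scc[1]=?,scc[2]=?,scc[3]=?,scc[4]=?,scc[5]=?,scc[6]=?)
step 3: low=(low[0]=0,low[1]=0,low[2]=1,low[3]=1,low[4]=?,low[5]=?,low[6]=?); scc=(scc[0]=?,scc[1]=?,scc[2]=?,scc[3]=?,scc[4]=?,scc[5]=?,scc[6]=?)
step 4: low=(low[0]=0,low[1]=0,low[2]=1,low[3]=1,low[4]=?,low[5]=?,low[6]=?); scc=(scc[0]=0,scc[1]=0,scc[2]=0,scc[3]=0,scc[4]=?,scc[5]=?,scc[6]=?)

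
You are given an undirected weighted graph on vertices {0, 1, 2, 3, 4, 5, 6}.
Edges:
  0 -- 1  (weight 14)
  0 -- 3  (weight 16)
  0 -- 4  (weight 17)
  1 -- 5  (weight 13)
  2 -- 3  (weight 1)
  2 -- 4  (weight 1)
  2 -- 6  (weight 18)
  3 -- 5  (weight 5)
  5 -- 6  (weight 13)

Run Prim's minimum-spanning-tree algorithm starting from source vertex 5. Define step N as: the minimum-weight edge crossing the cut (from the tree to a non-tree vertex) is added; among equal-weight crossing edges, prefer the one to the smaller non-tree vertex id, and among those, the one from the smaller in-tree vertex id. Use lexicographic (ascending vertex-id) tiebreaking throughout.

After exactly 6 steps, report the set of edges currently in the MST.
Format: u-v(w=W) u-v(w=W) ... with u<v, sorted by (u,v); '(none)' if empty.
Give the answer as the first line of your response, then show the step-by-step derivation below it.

0-1(w=14) 1-5(w=13) 2-3(w=1) 2-4(w=1) 3-5(w=5) 5-6(w=13)

step 1: add edge 3-5 (w=5); MST = {3-5(w=5)}
step 2: add edge 2-3 (w=1); MST = {2-3(w=1) 3-5(w=5)}
step 3: add edge 2-4 (w=1); MST = {2-3(w=1) 2-4(w=1) 3-5(w=5)}
step 4: add edge 1-5 (w=13); MST = {1-5(w=13) 2-3(w=1) 2-4(w=1) 3-5(w=5)}
step 5: add edge 5-6 (w=13); MST = {1-5(w=13) 2-3(w=1) 2-4(w=1) 3-5(w=5) 5-6(w=13)}
step 6: add edge 0-1 (w=14); MST = {0-1(w=14) 1-5(w=13) 2-3(w=1) 2-4(w=1) 3-5(w=5) 5-6(w=13)}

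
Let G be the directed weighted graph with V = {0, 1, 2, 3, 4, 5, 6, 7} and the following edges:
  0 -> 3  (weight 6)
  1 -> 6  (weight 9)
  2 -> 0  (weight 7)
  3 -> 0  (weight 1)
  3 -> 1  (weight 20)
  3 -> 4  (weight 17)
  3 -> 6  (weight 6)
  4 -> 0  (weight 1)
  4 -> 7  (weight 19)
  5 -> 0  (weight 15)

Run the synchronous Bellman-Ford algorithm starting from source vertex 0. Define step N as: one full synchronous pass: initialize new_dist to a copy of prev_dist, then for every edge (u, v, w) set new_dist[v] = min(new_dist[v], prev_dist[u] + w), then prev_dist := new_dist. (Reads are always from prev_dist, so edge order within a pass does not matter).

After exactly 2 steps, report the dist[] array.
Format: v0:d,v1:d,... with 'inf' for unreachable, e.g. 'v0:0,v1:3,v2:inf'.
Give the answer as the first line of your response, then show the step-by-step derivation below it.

v0:0,v1:26,v2:inf,v3:6,v4:23,v5:inf,v6:12,v7:inf

step 1: dist = v0:0,v1:inf,v2:inf,v3:6,v4:inf,v5:inf,v6:inf,v7:inf
step 2: dist = v0:0,v1:26,v2:inf,v3:6,v4:23,v5:inf,v6:12,v7:inf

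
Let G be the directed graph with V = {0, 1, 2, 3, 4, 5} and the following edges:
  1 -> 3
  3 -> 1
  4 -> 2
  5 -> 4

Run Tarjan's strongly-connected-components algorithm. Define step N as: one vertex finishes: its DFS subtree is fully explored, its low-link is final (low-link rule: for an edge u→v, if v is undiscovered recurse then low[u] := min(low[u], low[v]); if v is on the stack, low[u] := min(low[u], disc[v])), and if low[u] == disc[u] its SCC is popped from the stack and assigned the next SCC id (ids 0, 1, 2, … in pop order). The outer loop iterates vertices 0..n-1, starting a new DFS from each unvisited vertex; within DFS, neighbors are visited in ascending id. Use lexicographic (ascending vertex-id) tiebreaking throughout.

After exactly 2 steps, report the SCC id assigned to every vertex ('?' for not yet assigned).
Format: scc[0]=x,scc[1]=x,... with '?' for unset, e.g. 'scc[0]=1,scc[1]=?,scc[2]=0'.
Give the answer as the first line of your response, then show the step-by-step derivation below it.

scc[0]=0,scc[1]=?,scc[2]=?,scc[3]=?,scc[4]=?,scc[5]=?

step 1: low=(low[0]=0,low[1]=?,low[2]=?,low[3]=?,low[4]=?,low[5]=?); scc=(scc[0]=0,scc[1]=?,scc[2]=?,scc[3]=?,scc[4]=?,scc[5]=?)
step 2: low=(low[0]=0,low[1]=1,low[2]=?,low[3]=1,low[4]=?,low[5]=?); scc=(scc[0]=0,scc[1]=?,scc[2]=?,scc[3]=?,scc[4]=?,scc[5]=?)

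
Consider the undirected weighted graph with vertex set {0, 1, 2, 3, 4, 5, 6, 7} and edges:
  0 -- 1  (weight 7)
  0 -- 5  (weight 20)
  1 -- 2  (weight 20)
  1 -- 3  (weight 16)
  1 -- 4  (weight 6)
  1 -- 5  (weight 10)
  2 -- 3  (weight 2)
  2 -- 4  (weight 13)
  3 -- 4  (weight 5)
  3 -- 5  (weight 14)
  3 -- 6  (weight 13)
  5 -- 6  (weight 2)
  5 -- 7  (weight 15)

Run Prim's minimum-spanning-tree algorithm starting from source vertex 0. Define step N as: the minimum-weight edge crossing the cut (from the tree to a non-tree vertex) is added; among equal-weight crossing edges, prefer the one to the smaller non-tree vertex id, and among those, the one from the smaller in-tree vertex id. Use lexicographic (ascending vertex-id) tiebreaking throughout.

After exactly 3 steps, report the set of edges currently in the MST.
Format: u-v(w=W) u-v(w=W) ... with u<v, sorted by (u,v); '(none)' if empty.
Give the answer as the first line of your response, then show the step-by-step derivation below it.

0-1(w=7) 1-4(w=6) 3-4(w=5)

step 1: add edge 0-1 (w=7); MST = {0-1(w=7)}
step 2: add edge 1-4 (w=6); MST = {0-1(w=7) 1-4(w=6)}
step 3: add edge 3-4 (w=5); MST = {0-1(w=7) 1-4(w=6) 3-4(w=5)}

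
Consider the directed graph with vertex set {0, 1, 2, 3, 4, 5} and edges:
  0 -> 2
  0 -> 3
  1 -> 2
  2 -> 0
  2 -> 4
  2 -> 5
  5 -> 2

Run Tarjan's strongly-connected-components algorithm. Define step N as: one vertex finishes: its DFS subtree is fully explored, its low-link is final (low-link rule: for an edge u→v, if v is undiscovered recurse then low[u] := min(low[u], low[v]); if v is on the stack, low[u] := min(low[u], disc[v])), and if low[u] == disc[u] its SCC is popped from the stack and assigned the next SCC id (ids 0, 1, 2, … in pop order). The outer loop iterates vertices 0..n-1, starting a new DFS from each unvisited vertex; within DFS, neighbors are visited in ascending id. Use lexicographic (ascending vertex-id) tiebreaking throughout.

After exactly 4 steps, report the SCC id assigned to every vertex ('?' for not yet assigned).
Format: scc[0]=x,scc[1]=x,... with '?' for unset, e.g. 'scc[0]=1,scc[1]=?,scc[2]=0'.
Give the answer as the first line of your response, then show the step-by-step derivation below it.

scc[0]=?,scc[1]=?,scc[2]=?,scc[3]=1,scc[4]=0,scc[5]=?

step 1: low=(low[0]=0,low[1]=?,low[2]=0,low[3]=?,low[4]=2,low[5]=?); scc=(scc[0]=?,scc[1]=?,scc[2]=?,scc[3]=?,scc[4]=0,scc[5]=?)
step 2: low=(low[0]=0,low[1]=?,low[2]=0,low[3]=?,low[4]=2,low[5]=1); scc=(scc[0]=?,scc[1]=?,scc[2]=?,scc[3]=?,scc[4]=0,scc[5]=?)
step 3: low=(low[0]=0,low[1]=?,low[2]=0,low[3]=?,low[4]=2,low[5]=1); scc=(scc[0]=?,scc[1]=?,scc[2]=?,scc[3]=?,scc[4]=0,scc[5]=?)
step 4: low=(low[0]=0,low[1]=?,low[2]=0,low[3]=4,low[4]=2,low[5]=1); scc=(scc[0]=?,scc[1]=?,scc[2]=?,scc[3]=1,scc[4]=0,scc[5]=?)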